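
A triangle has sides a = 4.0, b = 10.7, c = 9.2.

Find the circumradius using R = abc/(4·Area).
First find the area with Heron's formula.
s = (4.0 + 10.7 + 9.2)/2 = 11.95
Area = √(s(s−a)(s−b)(s−c)) = √(11.95·7.95·1.25·2.75) ≈ √326.571 ≈ 18.0713
abc = 4.0·10.7·9.2 = 393.76
R = abc/(4·Area) ≈ 393.76/(4·18.0713) = 393.76/72.2851 ≈ 5.44732

R = 5.447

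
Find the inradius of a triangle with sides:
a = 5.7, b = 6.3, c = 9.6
r = Area/s where s is the semi-perimeter.
s = (5.7 + 6.3 + 9.6)/2 = 21.6/2 = 10.8
Area = √(s(s−a)(s−b)(s−c)) = √(10.8·5.1·4.5·1.2) ≈ √297.432 ≈ 17.2462
r ≈ 17.2462/10.8 ≈ 1.59687

r = 1.597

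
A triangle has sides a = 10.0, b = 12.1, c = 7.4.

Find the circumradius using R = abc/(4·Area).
First find the area with Heron's formula.
s = (10.0 + 12.1 + 7.4)/2 = 14.75
Area = √(s(s−a)(s−b)(s−c)) = √(14.75·4.75·2.65·7.35) ≈ √1364.64 ≈ 36.9411
abc = 10.0·12.1·7.4 = 895.4
R = abc/(4·Area) ≈ 895.4/(4·36.9411) = 895.4/147.764 ≈ 6.05965

R = 6.06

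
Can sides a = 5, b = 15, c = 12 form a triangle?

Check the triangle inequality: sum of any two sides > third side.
a + b vs c: 5 + 15 = 20 > 12  ✓
a + c vs b: 5 + 12 = 17 > 15  ✓
b + c vs a: 15 + 12 = 27 > 5  ✓

Yes, triangle inequality satisfied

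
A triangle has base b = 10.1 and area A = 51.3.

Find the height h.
A = ½·b·h  ⇒  h = 2A/b = 2·51.3/10.1 = 102.6/10.1 ≈ 10.1584

h = 10.16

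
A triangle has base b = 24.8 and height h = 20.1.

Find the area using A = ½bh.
A = ½·b·h = ½·24.8·20.1 = ½·498.48 = 249.24

Area = 249.24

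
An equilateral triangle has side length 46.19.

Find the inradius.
r = Area/s with s the semi-perimeter.
Area = (√3/4)·46.19² = (√3/4)·2133.5161 ≈ 0.433013·2133.5161 ≈ 923.84
s = 3·46.19/2 = 69.285
r ≈ 923.84/69.285 ≈ 13.3339
(Equivalently r = side/(2√3) = 46.19/3.4641 ≈ 13.3339.)

r = 13.33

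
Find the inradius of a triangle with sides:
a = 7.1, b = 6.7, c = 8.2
r = Area/s where s is the semi-perimeter.
s = (7.1 + 6.7 + 8.2)/2 = 22/2 = 11
Area = √(s(s−a)(s−b)(s−c)) = √(11·3.9·4.3·2.8) ≈ √516.516 ≈ 22.727
r ≈ 22.727/11 ≈ 2.06609

r = 2.066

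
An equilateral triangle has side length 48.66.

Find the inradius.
r = Area/s with s the semi-perimeter.
Area = (√3/4)·48.66² = (√3/4)·2367.7956 ≈ 0.433013·2367.7956 ≈ 1025.29
s = 3·48.66/2 = 72.99
r ≈ 1025.29/72.99 ≈ 14.0469
(Equivalently r = side/(2√3) = 48.66/3.4641 ≈ 14.0469.)

r = 14.05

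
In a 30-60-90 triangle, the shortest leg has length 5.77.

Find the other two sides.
In a 30-60-90 triangle the sides are in ratio 1 : √3 : 2 (short leg : long leg : hypotenuse).
Long leg = 5.77·√3 ≈ 5.77·1.73205 ≈ 9.99393
Hypotenuse = 2·5.77 = 11.54

Long leg = 5.77√3 = 9.994, Hypotenuse = 11.54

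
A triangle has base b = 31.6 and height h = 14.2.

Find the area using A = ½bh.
A = ½·b·h = ½·31.6·14.2 = ½·448.72 = 224.36

Area = 224.36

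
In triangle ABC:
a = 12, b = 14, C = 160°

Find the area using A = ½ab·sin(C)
A = ½·a·b·sin(C) = ½·12·14·sin(160°)
sin(160°) ≈ 0.34202
A ≈ ½·168·0.34202 = 84·0.34202 ≈ 28.7297

Area = 28.73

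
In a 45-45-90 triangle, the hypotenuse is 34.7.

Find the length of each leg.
In a 45-45-90 triangle hypotenuse = leg·√2, so leg = hypotenuse/√2.
Leg = 34.7/√2 ≈ 34.7/1.41421 ≈ 24.5366

Each leg = 24.54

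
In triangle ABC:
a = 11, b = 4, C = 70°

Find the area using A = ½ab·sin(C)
A = ½·a·b·sin(C) = ½·11·4·sin(70°)
sin(70°) ≈ 0.939693
A ≈ ½·44·0.939693 = 22·0.939693 ≈ 20.6732

Area = 20.67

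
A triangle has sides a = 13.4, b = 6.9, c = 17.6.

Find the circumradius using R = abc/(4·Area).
First find the area with Heron's formula.
s = (13.4 + 6.9 + 17.6)/2 = 18.95
Area = √(s(s−a)(s−b)(s−c)) = √(18.95·5.55·12.05·1.35) ≈ √1710.89 ≈ 41.363
abc = 13.4·6.9·17.6 = 1627.296
R = abc/(4·Area) ≈ 1627.296/(4·41.363) = 1627.296/165.452 ≈ 9.83547

R = 9.835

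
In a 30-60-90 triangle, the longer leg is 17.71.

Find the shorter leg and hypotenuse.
In a 30-60-90 triangle the sides are in ratio 1 : √3 : 2, so short leg = long leg/√3 and hypotenuse = 2·(short leg).
Short leg = 17.71/√3 ≈ 17.71/1.73205 ≈ 10.2249
Hypotenuse = 2·10.2249 ≈ 20.4497

Short leg = 10.22, Hypotenuse = 20.45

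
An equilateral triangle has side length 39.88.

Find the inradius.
r = Area/s with s the semi-perimeter.
Area = (√3/4)·39.88² = (√3/4)·1590.4144 ≈ 0.433013·1590.4144 ≈ 688.67
s = 3·39.88/2 = 59.82
r ≈ 688.67/59.82 ≈ 11.5124
(Equivalently r = side/(2√3) = 39.88/3.4641 ≈ 11.5124.)

r = 11.51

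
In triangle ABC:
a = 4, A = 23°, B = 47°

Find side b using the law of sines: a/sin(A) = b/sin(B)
a/sin(A) = b/sin(B)  ⇒  b = a·sin(B)/sin(A) = 4·sin(47°)/sin(23°)
sin(47°) ≈ 0.731354, sin(23°) ≈ 0.390731
b ≈ 4·0.731354/0.390731 ≈ 2.92541/0.390731 ≈ 7.48703

b = 7.487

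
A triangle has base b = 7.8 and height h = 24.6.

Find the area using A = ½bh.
A = ½·b·h = ½·7.8·24.6 = ½·191.88 = 95.94

Area = 95.94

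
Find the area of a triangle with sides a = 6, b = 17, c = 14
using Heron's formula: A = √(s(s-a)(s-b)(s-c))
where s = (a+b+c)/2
s = (6 + 17 + 14)/2 = 37/2 = 18.5
s − a = 12.5, s − b = 1.5, s − c = 4.5
s(s−a)(s−b)(s−c) = 18.5·12.5·1.5·4.5 = 1560.9375
Area = √1560.9375 ≈ 39.5087

s = 18.5, Area = 39.51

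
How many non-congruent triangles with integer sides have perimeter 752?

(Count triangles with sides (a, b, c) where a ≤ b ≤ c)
Let a ≤ b ≤ c with a + b + c = 752. The only binding inequality is a + b > c, i.e. 752 − c > c, so c < 752/2; and c ≥ 752/3 since c is the largest side.
So 251 ≤ c ≤ 375. For each c, b runs from ⌈(752 − c)/2⌉ up to c (then a = 752 − b − c satisfies 1 ≤ a ≤ b automatically), giving c − ⌈(752 − c)/2⌉ + 1 choices.
Summing over c: 1 + 3 + 4 + 6 + … + 186 + 187  (125 terms, c = 251, …, 375) = 11781
Check (closed form: nearest integer to p²/48 for even p, (p+3)²/48 for odd p): 752²/48 = 565504/48 ≈ 11781.33 → 11781

11781 triangles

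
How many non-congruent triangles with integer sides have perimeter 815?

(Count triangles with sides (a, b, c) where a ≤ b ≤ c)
Let a ≤ b ≤ c with a + b + c = 815. The only binding inequality is a + b > c, i.e. 815 − c > c, so c < 815/2; and c ≥ 815/3 since c is the largest side.
So 272 ≤ c ≤ 407. For each c, b runs from ⌈(815 − c)/2⌉ up to c (then a = 815 − b − c satisfies 1 ≤ a ≤ b automatically), giving c − ⌈(815 − c)/2⌉ + 1 choices.
Summing over c: 1 + 3 + 4 + 6 + … + 202 + 204  (136 terms, c = 272, …, 407) = 13940
Check (closed form: nearest integer to p²/48 for even p, (p+3)²/48 for odd p): (815+3)²/48 = 818²/48 = 669124/48 ≈ 13940.08 → 13940

13940 triangles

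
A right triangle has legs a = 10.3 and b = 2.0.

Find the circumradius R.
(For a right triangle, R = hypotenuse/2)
Hypotenuse c = √(a² + b²) = √(106.09 + 4) = √110.09 ≈ 10.4924
R = c/2 ≈ 10.4924/2 ≈ 5.24619

R = 5.246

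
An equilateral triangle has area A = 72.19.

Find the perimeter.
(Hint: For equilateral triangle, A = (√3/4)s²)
A = (√3/4)s²  ⇒  s² = 4A/√3 = 4·72.19/√3 = 288.76/1.73205 ≈ 166.716
s ≈ √166.716 ≈ 12.9118
Perimeter = 3s ≈ 3·12.9118 ≈ 38.7355

Perimeter = 38.74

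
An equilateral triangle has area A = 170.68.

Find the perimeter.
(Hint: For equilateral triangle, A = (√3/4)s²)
A = (√3/4)s²  ⇒  s² = 4A/√3 = 4·170.68/√3 = 682.72/1.73205 ≈ 394.169
s ≈ √394.169 ≈ 19.8537
Perimeter = 3s ≈ 3·19.8537 ≈ 59.561

Perimeter = 59.56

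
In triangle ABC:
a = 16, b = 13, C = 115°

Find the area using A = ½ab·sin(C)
A = ½·a·b·sin(C) = ½·16·13·sin(115°)
sin(115°) ≈ 0.906308
A ≈ ½·208·0.906308 = 104·0.906308 ≈ 94.256

Area = 94.26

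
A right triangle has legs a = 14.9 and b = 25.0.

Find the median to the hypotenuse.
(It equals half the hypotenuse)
Hypotenuse c = √(a² + b²) = √(222.01 + 625) = √847.01 ≈ 29.1034
Median to hypotenuse = c/2 ≈ 29.1034/2 ≈ 14.5517

Median = 14.55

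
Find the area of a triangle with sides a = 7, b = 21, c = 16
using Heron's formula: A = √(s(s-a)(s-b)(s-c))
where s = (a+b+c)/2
s = (7 + 21 + 16)/2 = 44/2 = 22
s − a = 15, s − b = 1, s − c = 6
s(s−a)(s−b)(s−c) = 22·15·1·6 = 1980
Area = √1980 ≈ 44.4972

s = 22.0, Area = 44.5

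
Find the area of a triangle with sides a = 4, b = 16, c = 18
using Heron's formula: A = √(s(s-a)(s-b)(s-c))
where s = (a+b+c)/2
s = (4 + 16 + 18)/2 = 38/2 = 19
s − a = 15, s − b = 3, s − c = 1
s(s−a)(s−b)(s−c) = 19·15·3·1 = 855
Area = √855 ≈ 29.2404

s = 19.0, Area = 29.24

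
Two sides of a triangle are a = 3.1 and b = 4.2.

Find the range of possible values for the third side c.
Triangle inequality: |a − b| < c < a + b
|a − b| = |3.1 − 4.2| = 1.1
a + b = 3.1 + 4.2 = 7.3

1.1 < c < 7.3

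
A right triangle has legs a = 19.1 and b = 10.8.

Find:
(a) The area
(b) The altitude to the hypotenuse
(a) The legs are perpendicular, so Area = ½·a·b = ½·19.1·10.8 = ½·206.28 = 103.14
(b) Hypotenuse c = √(a² + b²) = √(364.81 + 116.64) = √481.45 ≈ 21.942
    Area = ½·c·h_c  ⇒  h_c = 2·Area/c = 206.28/21.942 ≈ 9.40116

Area = 103.14, h_c = 9.401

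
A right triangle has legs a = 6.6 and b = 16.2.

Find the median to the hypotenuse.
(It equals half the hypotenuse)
Hypotenuse c = √(a² + b²) = √(43.56 + 262.44) = √306 ≈ 17.4929
Median to hypotenuse = c/2 ≈ 17.4929/2 ≈ 8.74643

Median = 8.746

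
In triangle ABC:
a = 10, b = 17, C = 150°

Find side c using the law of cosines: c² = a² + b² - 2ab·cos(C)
c² = 10² + 17² − 2·10·17·cos(150°)
cos(150°) ≈ -0.866025
c² ≈ 100 + 289 − 340·(-0.866025) ≈ 389 + 294.449 ≈ 683.449
c ≈ √683.449 ≈ 26.1429

c = 26.14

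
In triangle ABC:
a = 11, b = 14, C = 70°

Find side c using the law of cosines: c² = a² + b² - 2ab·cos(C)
c² = 11² + 14² − 2·11·14·cos(70°)
cos(70°) ≈ 0.34202
c² ≈ 121 + 196 − 308·(0.34202) ≈ 317 − 105.342 ≈ 211.658
c ≈ √211.658 ≈ 14.5485

c = 14.55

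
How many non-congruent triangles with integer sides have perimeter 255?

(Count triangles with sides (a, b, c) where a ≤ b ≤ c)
Let a ≤ b ≤ c with a + b + c = 255. The only binding inequality is a + b > c, i.e. 255 − c > c, so c < 255/2; and c ≥ 255/3 since c is the largest side.
So 85 ≤ c ≤ 127. For each c, b runs from ⌈(255 − c)/2⌉ up to c (then a = 255 − b − c satisfies 1 ≤ a ≤ b automatically), giving c − ⌈(255 − c)/2⌉ + 1 choices.
Summing over c: 1 + 2 + 4 + 5 + … + 62 + 64  (43 terms, c = 85, …, 127) = 1387
Check (closed form: nearest integer to p²/48 for even p, (p+3)²/48 for odd p): (255+3)²/48 = 258²/48 = 66564/48 ≈ 1386.75 → 1387

1387 triangles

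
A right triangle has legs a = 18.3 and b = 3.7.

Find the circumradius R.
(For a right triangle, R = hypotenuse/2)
Hypotenuse c = √(a² + b²) = √(334.89 + 13.69) = √348.58 ≈ 18.6703
R = c/2 ≈ 18.6703/2 ≈ 9.33515

R = 9.335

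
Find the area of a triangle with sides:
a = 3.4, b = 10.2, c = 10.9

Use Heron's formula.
s = (3.4 + 10.2 + 10.9)/2 = 24.5/2 = 12.25
s − a = 8.85, s − b = 2.05, s − c = 1.35
s(s−a)(s−b)(s−c) = 12.25·8.85·2.05·1.35 ≈ 300.032
Area = √300.032 ≈ 17.3214

Area = 17.32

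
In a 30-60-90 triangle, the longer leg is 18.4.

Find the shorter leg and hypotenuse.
In a 30-60-90 triangle the sides are in ratio 1 : √3 : 2, so short leg = long leg/√3 and hypotenuse = 2·(short leg).
Short leg = 18.4/√3 ≈ 18.4/1.73205 ≈ 10.6232
Hypotenuse = 2·10.6232 ≈ 21.2465

Short leg = 10.62, Hypotenuse = 21.25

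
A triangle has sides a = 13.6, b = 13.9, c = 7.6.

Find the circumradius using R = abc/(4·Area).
First find the area with Heron's formula.
s = (13.6 + 13.9 + 7.6)/2 = 17.55
Area = √(s(s−a)(s−b)(s−c)) = √(17.55·3.95·3.65·9.95) ≈ √2517.62 ≈ 50.1759
abc = 13.6·13.9·7.6 = 1436.704
R = abc/(4·Area) ≈ 1436.704/(4·50.1759) = 1436.704/200.704 ≈ 7.15834

R = 7.158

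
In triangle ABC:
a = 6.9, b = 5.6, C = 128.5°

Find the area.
Two sides and the included angle (SAS): A = ½·a·b·sin(C) = ½·6.9·5.6·sin(128.5°)
sin(128.5°) ≈ 0.782608
A ≈ ½·38.64·0.782608 = 19.32·0.782608 ≈ 15.12

Area = 15.12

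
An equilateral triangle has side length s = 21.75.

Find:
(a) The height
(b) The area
(a) The height splits the triangle into two 30-60-90 halves: h = s·√3/2 = 21.75·1.73205/2 ≈ 37.6721/2 ≈ 18.8361
(b) Area = (√3/4)·s² = (√3/4)·21.75² = (√3/4)·473.0625 ≈ 0.433013·473.0625 ≈ 204.842

Height = 18.84, Area = 204.8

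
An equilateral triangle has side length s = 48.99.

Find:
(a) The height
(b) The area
(a) The height splits the triangle into two 30-60-90 halves: h = s·√3/2 = 48.99·1.73205/2 ≈ 84.8532/2 ≈ 42.4266
(b) Area = (√3/4)·s² = (√3/4)·48.99² = (√3/4)·2400.0201 ≈ 0.433013·2400.0201 ≈ 1039.24

Height = 42.43, Area = 1039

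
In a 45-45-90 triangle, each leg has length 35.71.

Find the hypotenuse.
In a 45-45-90 triangle the sides are in ratio 1 : 1 : √2, so hypotenuse = leg·√2.
Hypotenuse = 35.71·√2 ≈ 35.71·1.41421 ≈ 50.5016

Hypotenuse = 35.71√2 = 50.5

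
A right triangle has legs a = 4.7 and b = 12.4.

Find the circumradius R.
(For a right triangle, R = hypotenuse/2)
Hypotenuse c = √(a² + b²) = √(22.09 + 153.76) = √175.85 ≈ 13.2608
R = c/2 ≈ 13.2608/2 ≈ 6.63042

R = 6.63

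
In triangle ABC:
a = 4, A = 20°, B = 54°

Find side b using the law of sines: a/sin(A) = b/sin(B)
a/sin(A) = b/sin(B)  ⇒  b = a·sin(B)/sin(A) = 4·sin(54°)/sin(20°)
sin(54°) ≈ 0.809017, sin(20°) ≈ 0.34202
b ≈ 4·0.809017/0.34202 ≈ 3.23607/0.34202 ≈ 9.46163

b = 9.462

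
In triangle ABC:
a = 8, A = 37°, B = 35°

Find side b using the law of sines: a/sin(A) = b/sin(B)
a/sin(A) = b/sin(B)  ⇒  b = a·sin(B)/sin(A) = 8·sin(35°)/sin(37°)
sin(35°) ≈ 0.573576, sin(37°) ≈ 0.601815
b ≈ 8·0.573576/0.601815 ≈ 4.58861/0.601815 ≈ 7.62462

b = 7.625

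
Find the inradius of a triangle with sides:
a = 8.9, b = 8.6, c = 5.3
r = Area/s where s is the semi-perimeter.
s = (8.9 + 8.6 + 5.3)/2 = 22.8/2 = 11.4
Area = √(s(s−a)(s−b)(s−c)) = √(11.4·2.5·2.8·6.1) ≈ √486.78 ≈ 22.0631
r ≈ 22.0631/11.4 ≈ 1.93536

r = 1.935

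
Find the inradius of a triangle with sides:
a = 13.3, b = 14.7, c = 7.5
r = Area/s where s is the semi-perimeter.
s = (13.3 + 14.7 + 7.5)/2 = 35.5/2 = 17.75
Area = √(s(s−a)(s−b)(s−c)) = √(17.75·4.45·3.05·10.25) ≈ √2469.35 ≈ 49.6925
r ≈ 49.6925/17.75 ≈ 2.79958

r = 2.8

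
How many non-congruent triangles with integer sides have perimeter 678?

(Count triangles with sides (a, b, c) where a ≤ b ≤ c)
Let a ≤ b ≤ c with a + b + c = 678. The only binding inequality is a + b > c, i.e. 678 − c > c, so c < 678/2; and c ≥ 678/3 since c is the largest side.
So 226 ≤ c ≤ 338. For each c, b runs from ⌈(678 − c)/2⌉ up to c (then a = 678 − b − c satisfies 1 ≤ a ≤ b automatically), giving c − ⌈(678 − c)/2⌉ + 1 choices.
Summing over c: 1 + 2 + 4 + 5 + … + 167 + 169  (113 terms, c = 226, …, 338) = 9577
Check (closed form: nearest integer to p²/48 for even p, (p+3)²/48 for odd p): 678²/48 = 459684/48 ≈ 9576.75 → 9577

9577 triangles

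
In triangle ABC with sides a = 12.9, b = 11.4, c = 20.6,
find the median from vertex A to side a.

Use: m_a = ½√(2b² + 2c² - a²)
m_a = ½√(2·11.4² + 2·20.6² − 12.9²) = ½√(2·129.96 + 2·424.36 − 166.41) = ½√(259.92 + 848.72 − 166.41) = ½√942.23
√942.23 ≈ 30.6958, so m_a ≈ 15.3479

m_a = 15.35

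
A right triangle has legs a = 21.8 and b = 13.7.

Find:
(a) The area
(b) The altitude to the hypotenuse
(a) The legs are perpendicular, so Area = ½·a·b = ½·21.8·13.7 = ½·298.66 = 149.33
(b) Hypotenuse c = √(a² + b²) = √(475.24 + 187.69) = √662.93 ≈ 25.7474
    Area = ½·c·h_c  ⇒  h_c = 2·Area/c = 298.66/25.7474 ≈ 11.5996

Area = 149.33, h_c = 11.6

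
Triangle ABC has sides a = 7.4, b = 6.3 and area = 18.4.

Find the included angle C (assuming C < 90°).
Area = ½·a·b·sin(C)  ⇒  sin(C) = 2·Area/(a·b) = 2·18.4/(7.4·6.3) = 36.8/46.62 ≈ 0.789361
C = arcsin(0.789361) ≈ 52.1258° (taking the acute solution since C < 90°)

C = 52.13°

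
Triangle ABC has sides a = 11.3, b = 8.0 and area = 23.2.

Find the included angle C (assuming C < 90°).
Area = ½·a·b·sin(C)  ⇒  sin(C) = 2·Area/(a·b) = 2·23.2/(11.3·8.0) = 46.4/90.4 ≈ 0.513274
C = arcsin(0.513274) ≈ 30.8822° (taking the acute solution since C < 90°)

C = 30.88°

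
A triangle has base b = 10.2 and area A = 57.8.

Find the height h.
A = ½·b·h  ⇒  h = 2A/b = 2·57.8/10.2 = 115.6/10.2 ≈ 11.3333

h = 11.33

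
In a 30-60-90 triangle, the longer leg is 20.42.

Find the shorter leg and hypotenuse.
In a 30-60-90 triangle the sides are in ratio 1 : √3 : 2, so short leg = long leg/√3 and hypotenuse = 2·(short leg).
Short leg = 20.42/√3 ≈ 20.42/1.73205 ≈ 11.7895
Hypotenuse = 2·11.7895 ≈ 23.579

Short leg = 11.79, Hypotenuse = 23.58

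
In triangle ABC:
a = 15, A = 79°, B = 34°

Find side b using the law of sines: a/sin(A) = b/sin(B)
a/sin(A) = b/sin(B)  ⇒  b = a·sin(B)/sin(A) = 15·sin(34°)/sin(79°)
sin(34°) ≈ 0.559193, sin(79°) ≈ 0.981627
b ≈ 15·0.559193/0.981627 ≈ 8.38789/0.981627 ≈ 8.54489

b = 8.545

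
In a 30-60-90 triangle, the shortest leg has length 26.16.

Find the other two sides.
In a 30-60-90 triangle the sides are in ratio 1 : √3 : 2 (short leg : long leg : hypotenuse).
Long leg = 26.16·√3 ≈ 26.16·1.73205 ≈ 45.3104
Hypotenuse = 2·26.16 = 52.32

Long leg = 26.16√3 = 45.31, Hypotenuse = 52.32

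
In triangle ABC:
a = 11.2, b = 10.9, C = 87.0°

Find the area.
Two sides and the included angle (SAS): A = ½·a·b·sin(C) = ½·11.2·10.9·sin(87.0°)
sin(87.0°) ≈ 0.99863
A ≈ ½·122.08·0.99863 = 61.04·0.99863 ≈ 60.9563

Area = 60.96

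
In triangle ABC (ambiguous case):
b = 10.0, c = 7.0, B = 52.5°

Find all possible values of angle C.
b/sin(B) = c/sin(C)  ⇒  sin(C) = c·sin(B)/b = 7.0·sin(52.5°)/10.0
sin(52.5°) ≈ 0.793353
sin(C) ≈ 7.0·0.793353/10.0 ≈ 5.55347/10.0 ≈ 0.555347
Candidate 1: C₁ = arcsin(0.555347) ≈ 33.7346°  →  A = 180° − 52.5° − 33.7346° ≈ 93.7654° > 0, valid
Candidate 2: C₂ = 180° − C₁ ≈ 146.265°  →  A = 180° − 52.5° − 146.265° ≈ -18.7654° ≤ 0, not a valid triangle

C = 33.73° (one solution)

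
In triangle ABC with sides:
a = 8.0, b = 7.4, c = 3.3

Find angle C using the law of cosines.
c² = a² + b² − 2ab·cos(C)  ⇒  cos(C) = (a² + b² − c²)/(2ab)
cos(C) = (8.0² + 7.4² − 3.3²)/(2·8.0·7.4) = (64 + 54.76 − 10.89)/118.4 = 107.87/118.4 ≈ 0.911064
C = arccos(0.911064) ≈ 24.3472°

C = 24.35°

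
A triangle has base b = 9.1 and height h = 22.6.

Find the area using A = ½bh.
A = ½·b·h = ½·9.1·22.6 = ½·205.66 = 102.83

Area = 102.83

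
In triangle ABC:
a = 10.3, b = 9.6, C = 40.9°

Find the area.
Two sides and the included angle (SAS): A = ½·a·b·sin(C) = ½·10.3·9.6·sin(40.9°)
sin(40.9°) ≈ 0.654741
A ≈ ½·98.88·0.654741 = 49.44·0.654741 ≈ 32.3704

Area = 32.37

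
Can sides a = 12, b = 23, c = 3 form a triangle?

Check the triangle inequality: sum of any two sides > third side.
a + b vs c: 12 + 23 = 35 > 3  ✓
a + c vs b: 12 + 3 = 15 ≤ 23  ✗
b + c vs a: 23 + 3 = 26 > 12  ✓

No: 12 + 3 = 15 is not > 23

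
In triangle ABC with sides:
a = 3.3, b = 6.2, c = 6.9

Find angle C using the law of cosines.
c² = a² + b² − 2ab·cos(C)  ⇒  cos(C) = (a² + b² − c²)/(2ab)
cos(C) = (3.3² + 6.2² − 6.9²)/(2·3.3·6.2) = (10.89 + 38.44 − 47.61)/40.92 = 1.72/40.92 ≈ 0.0420332
C = arccos(0.0420332) ≈ 87.591°

C = 87.59°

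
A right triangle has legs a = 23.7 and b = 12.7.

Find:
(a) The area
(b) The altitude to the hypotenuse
(a) The legs are perpendicular, so Area = ½·a·b = ½·23.7·12.7 = ½·300.99 = 150.495
(b) Hypotenuse c = √(a² + b²) = √(561.69 + 161.29) = √722.98 ≈ 26.8883
    Area = ½·c·h_c  ⇒  h_c = 2·Area/c = 300.99/26.8883 ≈ 11.1941

Area = 150.495, h_c = 11.19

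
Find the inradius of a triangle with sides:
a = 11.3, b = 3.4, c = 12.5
r = Area/s where s is the semi-perimeter.
s = (11.3 + 3.4 + 12.5)/2 = 27.2/2 = 13.6
Area = √(s(s−a)(s−b)(s−c)) = √(13.6·2.3·10.2·1.1) ≈ √350.962 ≈ 18.734
r ≈ 18.734/13.6 ≈ 1.3775

r = 1.377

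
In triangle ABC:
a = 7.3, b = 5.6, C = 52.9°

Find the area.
Two sides and the included angle (SAS): A = ½·a·b·sin(C) = ½·7.3·5.6·sin(52.9°)
sin(52.9°) ≈ 0.797584
A ≈ ½·40.88·0.797584 = 20.44·0.797584 ≈ 16.3026

Area = 16.3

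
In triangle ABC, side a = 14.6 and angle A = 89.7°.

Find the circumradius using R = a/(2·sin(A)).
R = a/(2·sin(A)) = 14.6/(2·sin(89.7°))
sin(89.7°) ≈ 0.999986
R ≈ 14.6/(2·0.999986) = 14.6/1.99997 ≈ 7.3001

R = 7.3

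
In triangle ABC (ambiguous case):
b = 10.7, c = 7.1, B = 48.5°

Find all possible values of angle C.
b/sin(B) = c/sin(C)  ⇒  sin(C) = c·sin(B)/b = 7.1·sin(48.5°)/10.7
sin(48.5°) ≈ 0.748956
sin(C) ≈ 7.1·0.748956/10.7 ≈ 5.31759/10.7 ≈ 0.496971
Candidate 1: C₁ = arcsin(0.496971) ≈ 29.7998°  →  A = 180° − 48.5° − 29.7998° ≈ 101.7° > 0, valid
Candidate 2: C₂ = 180° − C₁ ≈ 150.2°  →  A = 180° − 48.5° − 150.2° ≈ -18.7002° ≤ 0, not a valid triangle

C = 29.8° (one solution)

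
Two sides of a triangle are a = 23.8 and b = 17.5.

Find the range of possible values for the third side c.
Triangle inequality: |a − b| < c < a + b
|a − b| = |23.8 − 17.5| = 6.3
a + b = 23.8 + 17.5 = 41.3

6.3 < c < 41.3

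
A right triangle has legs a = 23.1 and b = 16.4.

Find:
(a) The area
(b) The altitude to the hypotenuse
(a) The legs are perpendicular, so Area = ½·a·b = ½·23.1·16.4 = ½·378.84 = 189.42
(b) Hypotenuse c = √(a² + b²) = √(533.61 + 268.96) = √802.57 ≈ 28.3297
    Area = ½·c·h_c  ⇒  h_c = 2·Area/c = 378.84/28.3297 ≈ 13.3726

Area = 189.42, h_c = 13.37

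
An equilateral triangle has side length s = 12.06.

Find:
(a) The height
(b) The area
(a) The height splits the triangle into two 30-60-90 halves: h = s·√3/2 = 12.06·1.73205/2 ≈ 20.8885/2 ≈ 10.4443
(b) Area = (√3/4)·s² = (√3/4)·12.06² = (√3/4)·145.4436 ≈ 0.433013·145.4436 ≈ 62.9789

Height = 10.44, Area = 62.98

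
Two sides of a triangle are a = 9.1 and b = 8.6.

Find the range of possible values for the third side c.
Triangle inequality: |a − b| < c < a + b
|a − b| = |9.1 − 8.6| = 0.5
a + b = 9.1 + 8.6 = 17.7

0.5 < c < 17.7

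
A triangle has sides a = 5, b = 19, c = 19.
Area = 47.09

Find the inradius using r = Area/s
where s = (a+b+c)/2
s = (5 + 19 + 19)/2 = 43/2 = 21.5
r = Area/s = 47.09/21.5 ≈ 2.19023

r = 2.19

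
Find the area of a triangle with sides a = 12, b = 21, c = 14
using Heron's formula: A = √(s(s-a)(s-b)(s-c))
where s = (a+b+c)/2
s = (12 + 21 + 14)/2 = 47/2 = 23.5
s − a = 11.5, s − b = 2.5, s − c = 9.5
s(s−a)(s−b)(s−c) = 23.5·11.5·2.5·9.5 = 6418.4375
Area = √6418.4375 ≈ 80.1152

s = 23.5, Area = 80.12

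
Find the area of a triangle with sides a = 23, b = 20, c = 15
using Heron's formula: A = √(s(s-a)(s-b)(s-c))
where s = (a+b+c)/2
s = (23 + 20 + 15)/2 = 58/2 = 29
s − a = 6, s − b = 9, s − c = 14
s(s−a)(s−b)(s−c) = 29·6·9·14 = 21924
Area = √21924 ≈ 148.068

s = 29.0, Area = 148.1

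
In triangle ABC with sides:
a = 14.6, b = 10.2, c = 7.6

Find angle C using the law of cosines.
c² = a² + b² − 2ab·cos(C)  ⇒  cos(C) = (a² + b² − c²)/(2ab)
cos(C) = (14.6² + 10.2² − 7.6²)/(2·14.6·10.2) = (213.16 + 104.04 − 57.76)/297.84 = 259.44/297.84 ≈ 0.871072
C = arccos(0.871072) ≈ 29.4166°

C = 29.42°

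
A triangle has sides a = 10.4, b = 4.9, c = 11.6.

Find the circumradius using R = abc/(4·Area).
First find the area with Heron's formula.
s = (10.4 + 4.9 + 11.6)/2 = 13.45
Area = √(s(s−a)(s−b)(s−c)) = √(13.45·3.05·8.55·1.85) ≈ √648.873 ≈ 25.473
abc = 10.4·4.9·11.6 = 591.136
R = abc/(4·Area) ≈ 591.136/(4·25.473) = 591.136/101.892 ≈ 5.8016

R = 5.802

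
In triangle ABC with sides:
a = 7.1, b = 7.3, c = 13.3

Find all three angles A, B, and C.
Law of cosines for each angle (a² = 50.41, b² = 53.29, c² = 176.89):
cos(A) = (b² + c² − a²)/(2bc) = (53.29 + 176.89 − 50.41)/(2·7.3·13.3) = 179.77/194.18 ≈ 0.925791  ⇒  A ≈ 22.2121°
cos(B) = (a² + c² − b²)/(2ac) = (50.41 + 176.89 − 53.29)/(2·7.1·13.3) = 174.01/188.86 ≈ 0.92137  ⇒  B ≈ 22.8728°
cos(C) = (a² + b² − c²)/(2ab) = (50.41 + 53.29 − 176.89)/(2·7.1·7.3) = -73.19/103.66 ≈ -0.706058  ⇒  C ≈ 134.915°
Check: A + B + C ≈ 180°

A = 22.21°, B = 22.87°, C = 134.9°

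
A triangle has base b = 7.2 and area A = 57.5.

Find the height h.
A = ½·b·h  ⇒  h = 2A/b = 2·57.5/7.2 = 115/7.2 ≈ 15.9722

h = 15.97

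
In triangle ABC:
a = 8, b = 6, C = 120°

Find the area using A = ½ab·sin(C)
A = ½·a·b·sin(C) = ½·8·6·sin(120°)
sin(120°) ≈ 0.866025
A ≈ ½·48·0.866025 = 24·0.866025 ≈ 20.7846

Area = 20.78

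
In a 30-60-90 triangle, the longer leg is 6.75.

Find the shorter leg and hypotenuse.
In a 30-60-90 triangle the sides are in ratio 1 : √3 : 2, so short leg = long leg/√3 and hypotenuse = 2·(short leg).
Short leg = 6.75/√3 ≈ 6.75/1.73205 ≈ 3.89711
Hypotenuse = 2·3.89711 ≈ 7.79423

Short leg = 3.897, Hypotenuse = 7.794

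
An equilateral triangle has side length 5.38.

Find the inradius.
r = Area/s with s the semi-perimeter.
Area = (√3/4)·5.38² = (√3/4)·28.9444 ≈ 0.433013·28.9444 ≈ 12.5333
s = 3·5.38/2 = 8.07
r ≈ 12.5333/8.07 ≈ 1.55307
(Equivalently r = side/(2√3) = 5.38/3.4641 ≈ 1.55307.)

r = 1.553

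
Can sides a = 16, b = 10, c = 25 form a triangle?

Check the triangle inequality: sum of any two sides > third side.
a + b vs c: 16 + 10 = 26 > 25  ✓
a + c vs b: 16 + 25 = 41 > 10  ✓
b + c vs a: 10 + 25 = 35 > 16  ✓

Yes, triangle inequality satisfied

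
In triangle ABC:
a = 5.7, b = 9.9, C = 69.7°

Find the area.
Two sides and the included angle (SAS): A = ½·a·b·sin(C) = ½·5.7·9.9·sin(69.7°)
sin(69.7°) ≈ 0.937889
A ≈ ½·56.43·0.937889 = 28.215·0.937889 ≈ 26.4625

Area = 26.46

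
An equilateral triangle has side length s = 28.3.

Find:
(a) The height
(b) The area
(a) The height splits the triangle into two 30-60-90 halves: h = s·√3/2 = 28.3·1.73205/2 ≈ 49.017/2 ≈ 24.5085
(b) Area = (√3/4)·s² = (√3/4)·28.3² = (√3/4)·800.89 ≈ 0.433013·800.89 ≈ 346.796

Height = 24.51, Area = 346.8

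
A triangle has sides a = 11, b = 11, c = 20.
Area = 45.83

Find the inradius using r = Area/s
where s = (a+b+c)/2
s = (11 + 11 + 20)/2 = 42/2 = 21
r = Area/s = 45.83/21 ≈ 2.18238

r = 2.182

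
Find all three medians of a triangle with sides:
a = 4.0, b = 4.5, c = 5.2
Median formula: m_a = ½√(2b² + 2c² − a²) (and cyclically). a² = 16, b² = 20.25, c² = 27.04.
m_a = ½√(2·20.25 + 2·27.04 − 16) = ½√78.58 ≈ ½·8.86454 ≈ 4.43227
m_b = ½√(2·16 + 2·27.04 − 20.25) = ½√65.83 ≈ ½·8.11357 ≈ 4.05678
m_c = ½√(2·16 + 2·20.25 − 27.04) = ½√45.46 ≈ ½·6.7424 ≈ 3.3712

m_a = 4.432, m_b = 4.057, m_c = 3.371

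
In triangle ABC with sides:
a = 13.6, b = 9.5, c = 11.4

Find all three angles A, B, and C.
Law of cosines for each angle (a² = 184.96, b² = 90.25, c² = 129.96):
cos(A) = (b² + c² − a²)/(2bc) = (90.25 + 129.96 − 184.96)/(2·9.5·11.4) = 35.25/216.6 ≈ 0.162742  ⇒  A ≈ 80.6339°
cos(B) = (a² + c² − b²)/(2ac) = (184.96 + 129.96 − 90.25)/(2·13.6·11.4) = 224.67/310.08 ≈ 0.724555  ⇒  B ≈ 43.5682°
cos(C) = (a² + b² − c²)/(2ab) = (184.96 + 90.25 − 129.96)/(2·13.6·9.5) = 145.25/258.4 ≈ 0.562113  ⇒  C ≈ 55.7979°
Check: A + B + C ≈ 180°

A = 80.63°, B = 43.57°, C = 55.8°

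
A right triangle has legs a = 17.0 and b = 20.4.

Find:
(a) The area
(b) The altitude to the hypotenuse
(a) The legs are perpendicular, so Area = ½·a·b = ½·17.0·20.4 = ½·346.8 = 173.4
(b) Hypotenuse c = √(a² + b²) = √(289 + 416.16) = √705.16 ≈ 26.5548
    Area = ½·c·h_c  ⇒  h_c = 2·Area/c = 346.8/26.5548 ≈ 13.0598

Area = 173.4, h_c = 13.06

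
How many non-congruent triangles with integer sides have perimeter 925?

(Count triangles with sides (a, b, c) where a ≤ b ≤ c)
Let a ≤ b ≤ c with a + b + c = 925. The only binding inequality is a + b > c, i.e. 925 − c > c, so c < 925/2; and c ≥ 925/3 since c is the largest side.
So 309 ≤ c ≤ 462. For each c, b runs from ⌈(925 − c)/2⌉ up to c (then a = 925 − b − c satisfies 1 ≤ a ≤ b automatically), giving c − ⌈(925 − c)/2⌉ + 1 choices.
Summing over c: 2 + 3 + 5 + 6 + … + 230 + 231  (154 terms, c = 309, …, 462) = 17941
Check (closed form: nearest integer to p²/48 for even p, (p+3)²/48 for odd p): (925+3)²/48 = 928²/48 = 861184/48 ≈ 17941.33 → 17941

17941 triangles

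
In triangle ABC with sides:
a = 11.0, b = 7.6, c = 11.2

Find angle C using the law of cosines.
c² = a² + b² − 2ab·cos(C)  ⇒  cos(C) = (a² + b² − c²)/(2ab)
cos(C) = (11.0² + 7.6² − 11.2²)/(2·11.0·7.6) = (121 + 57.76 − 125.44)/167.2 = 53.32/167.2 ≈ 0.3189
C = arccos(0.3189) ≈ 71.4036°

C = 71.4°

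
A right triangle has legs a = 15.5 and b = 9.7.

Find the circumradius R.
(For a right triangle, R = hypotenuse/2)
Hypotenuse c = √(a² + b²) = √(240.25 + 94.09) = √334.34 ≈ 18.285
R = c/2 ≈ 18.285/2 ≈ 9.14248

R = 9.142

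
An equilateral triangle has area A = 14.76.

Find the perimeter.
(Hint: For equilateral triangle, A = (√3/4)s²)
A = (√3/4)s²  ⇒  s² = 4A/√3 = 4·14.76/√3 = 59.04/1.73205 ≈ 34.0868
s ≈ √34.0868 ≈ 5.83839
Perimeter = 3s ≈ 3·5.83839 ≈ 17.5152

Perimeter = 17.52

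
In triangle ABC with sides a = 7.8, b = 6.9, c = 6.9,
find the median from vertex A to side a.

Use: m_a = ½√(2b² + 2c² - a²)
m_a = ½√(2·6.9² + 2·6.9² − 7.8²) = ½√(2·47.61 + 2·47.61 − 60.84) = ½√(95.22 + 95.22 − 60.84) = ½√129.6
√129.6 ≈ 11.3842, so m_a ≈ 5.6921

m_a = 5.692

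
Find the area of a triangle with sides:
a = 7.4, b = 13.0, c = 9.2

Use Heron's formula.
s = (7.4 + 13.0 + 9.2)/2 = 29.6/2 = 14.8
s − a = 7.4, s − b = 1.8, s − c = 5.6
s(s−a)(s−b)(s−c) = 14.8·7.4·1.8·5.6 ≈ 1103.96
Area = √1103.96 ≈ 33.2259

Area = 33.23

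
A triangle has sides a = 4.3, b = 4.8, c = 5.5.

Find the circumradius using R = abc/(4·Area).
First find the area with Heron's formula.
s = (4.3 + 4.8 + 5.5)/2 = 7.3
Area = √(s(s−a)(s−b)(s−c)) = √(7.3·3·2.5·1.8) ≈ √98.55 ≈ 9.92724
abc = 4.3·4.8·5.5 = 113.52
R = abc/(4·Area) ≈ 113.52/(4·9.92724) = 113.52/39.7089 ≈ 2.8588

R = 2.859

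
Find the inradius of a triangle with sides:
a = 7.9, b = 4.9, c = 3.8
r = Area/s where s is the semi-perimeter.
s = (7.9 + 4.9 + 3.8)/2 = 16.6/2 = 8.3
Area = √(s(s−a)(s−b)(s−c)) = √(8.3·0.4·3.4·4.5) ≈ √50.796 ≈ 7.12713
r ≈ 7.12713/8.3 ≈ 0.858691

r = 0.8587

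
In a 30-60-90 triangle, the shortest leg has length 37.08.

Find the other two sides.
In a 30-60-90 triangle the sides are in ratio 1 : √3 : 2 (short leg : long leg : hypotenuse).
Long leg = 37.08·√3 ≈ 37.08·1.73205 ≈ 64.2244
Hypotenuse = 2·37.08 = 74.16

Long leg = 37.08√3 = 64.22, Hypotenuse = 74.16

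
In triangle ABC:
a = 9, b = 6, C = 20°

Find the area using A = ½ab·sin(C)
A = ½·a·b·sin(C) = ½·9·6·sin(20°)
sin(20°) ≈ 0.34202
A ≈ ½·54·0.34202 = 27·0.34202 ≈ 9.23454

Area = 9.235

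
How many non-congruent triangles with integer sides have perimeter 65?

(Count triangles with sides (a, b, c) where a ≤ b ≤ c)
Let a ≤ b ≤ c with a + b + c = 65. The only binding inequality is a + b > c, i.e. 65 − c > c, so c < 65/2; and c ≥ 65/3 since c is the largest side.
So 22 ≤ c ≤ 32. For each c, b runs from ⌈(65 − c)/2⌉ up to c (then a = 65 − b − c satisfies 1 ≤ a ≤ b automatically), giving c − ⌈(65 − c)/2⌉ + 1 choices.
Summing over c: 1 + 3 + 4 + 6 + 7 + 9 + 10 + 12 + 13 + 15 + 16 = 96
Check (closed form: nearest integer to p²/48 for even p, (p+3)²/48 for odd p): (65+3)²/48 = 68²/48 = 4624/48 ≈ 96.33 → 96

96 triangles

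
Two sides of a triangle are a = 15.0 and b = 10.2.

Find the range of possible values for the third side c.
Triangle inequality: |a − b| < c < a + b
|a − b| = |15.0 − 10.2| = 4.8
a + b = 15.0 + 10.2 = 25.2

4.8 < c < 25.2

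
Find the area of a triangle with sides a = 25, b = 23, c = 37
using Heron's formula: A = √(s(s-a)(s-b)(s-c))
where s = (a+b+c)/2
s = (25 + 23 + 37)/2 = 85/2 = 42.5
s − a = 17.5, s − b = 19.5, s − c = 5.5
s(s−a)(s−b)(s−c) = 42.5·17.5·19.5·5.5 = 79767.1875
Area = √79767.1875 ≈ 282.431

s = 42.5, Area = 282.4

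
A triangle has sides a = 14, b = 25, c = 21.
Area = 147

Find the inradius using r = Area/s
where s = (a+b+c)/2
s = (14 + 25 + 21)/2 = 60/2 = 30
r = Area/s = 147/30 ≈ 4.9

r = 4.9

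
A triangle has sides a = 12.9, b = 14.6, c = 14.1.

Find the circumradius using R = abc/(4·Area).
First find the area with Heron's formula.
s = (12.9 + 14.6 + 14.1)/2 = 20.8
Area = √(s(s−a)(s−b)(s−c)) = √(20.8·7.9·6.2·6.7) ≈ √6825.85 ≈ 82.6187
abc = 12.9·14.6·14.1 = 2655.594
R = abc/(4·Area) ≈ 2655.594/(4·82.6187) = 2655.594/330.475 ≈ 8.03569

R = 8.036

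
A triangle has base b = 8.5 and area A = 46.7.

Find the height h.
A = ½·b·h  ⇒  h = 2A/b = 2·46.7/8.5 = 93.4/8.5 ≈ 10.9882

h = 10.99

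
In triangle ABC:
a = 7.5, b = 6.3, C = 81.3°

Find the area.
Two sides and the included angle (SAS): A = ½·a·b·sin(C) = ½·7.5·6.3·sin(81.3°)
sin(81.3°) ≈ 0.988494
A ≈ ½·47.25·0.988494 = 23.625·0.988494 ≈ 23.3532

Area = 23.35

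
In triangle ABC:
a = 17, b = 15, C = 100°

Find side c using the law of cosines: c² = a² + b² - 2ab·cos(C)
c² = 17² + 15² − 2·17·15·cos(100°)
cos(100°) ≈ -0.173648
c² ≈ 289 + 225 − 510·(-0.173648) ≈ 514 + 88.5606 ≈ 602.561
c ≈ √602.561 ≈ 24.5471

c = 24.55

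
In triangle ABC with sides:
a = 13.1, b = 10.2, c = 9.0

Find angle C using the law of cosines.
c² = a² + b² − 2ab·cos(C)  ⇒  cos(C) = (a² + b² − c²)/(2ab)
cos(C) = (13.1² + 10.2² − 9.0²)/(2·13.1·10.2) = (171.61 + 104.04 − 81)/267.24 = 194.65/267.24 ≈ 0.728372
C = arccos(0.728372) ≈ 43.25°

C = 43.25°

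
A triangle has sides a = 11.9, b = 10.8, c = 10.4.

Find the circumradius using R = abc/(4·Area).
First find the area with Heron's formula.
s = (11.9 + 10.8 + 10.4)/2 = 16.55
Area = √(s(s−a)(s−b)(s−c)) = √(16.55·4.65·5.75·6.15) ≈ √2721.41 ≈ 52.1671
abc = 11.9·10.8·10.4 = 1336.608
R = abc/(4·Area) ≈ 1336.608/(4·52.1671) = 1336.608/208.669 ≈ 6.40541

R = 6.405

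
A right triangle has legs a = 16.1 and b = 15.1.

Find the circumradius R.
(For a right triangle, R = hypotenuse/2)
Hypotenuse c = √(a² + b²) = √(259.21 + 228.01) = √487.22 ≈ 22.0731
R = c/2 ≈ 22.0731/2 ≈ 11.0365

R = 11.04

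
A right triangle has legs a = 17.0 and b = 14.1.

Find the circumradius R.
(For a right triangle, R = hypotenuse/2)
Hypotenuse c = √(a² + b²) = √(289 + 198.81) = √487.81 ≈ 22.0864
R = c/2 ≈ 22.0864/2 ≈ 11.0432

R = 11.04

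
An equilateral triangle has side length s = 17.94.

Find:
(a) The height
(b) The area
(a) The height splits the triangle into two 30-60-90 halves: h = s·√3/2 = 17.94·1.73205/2 ≈ 31.073/2 ≈ 15.5365
(b) Area = (√3/4)·s² = (√3/4)·17.94² = (√3/4)·321.8436 ≈ 0.433013·321.8436 ≈ 139.362

Height = 15.54, Area = 139.4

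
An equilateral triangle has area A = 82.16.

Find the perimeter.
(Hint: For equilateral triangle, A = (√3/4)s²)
A = (√3/4)s²  ⇒  s² = 4A/√3 = 4·82.16/√3 = 328.64/1.73205 ≈ 189.74
s ≈ √189.74 ≈ 13.7746
Perimeter = 3s ≈ 3·13.7746 ≈ 41.3239

Perimeter = 41.32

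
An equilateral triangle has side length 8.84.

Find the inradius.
r = Area/s with s the semi-perimeter.
Area = (√3/4)·8.84² = (√3/4)·78.1456 ≈ 0.433013·78.1456 ≈ 33.838
s = 3·8.84/2 = 13.26
r ≈ 33.838/13.26 ≈ 2.55189
(Equivalently r = side/(2√3) = 8.84/3.4641 ≈ 2.55189.)

r = 2.552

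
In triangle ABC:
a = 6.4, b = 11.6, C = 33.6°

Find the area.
Two sides and the included angle (SAS): A = ½·a·b·sin(C) = ½·6.4·11.6·sin(33.6°)
sin(33.6°) ≈ 0.553392
A ≈ ½·74.24·0.553392 = 37.12·0.553392 ≈ 20.5419

Area = 20.54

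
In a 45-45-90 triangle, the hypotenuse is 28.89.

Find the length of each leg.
In a 45-45-90 triangle hypotenuse = leg·√2, so leg = hypotenuse/√2.
Leg = 28.89/√2 ≈ 28.89/1.41421 ≈ 20.4283

Each leg = 20.43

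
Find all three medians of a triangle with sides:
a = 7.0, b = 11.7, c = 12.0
Median formula: m_a = ½√(2b² + 2c² − a²) (and cyclically). a² = 49, b² = 136.89, c² = 144.
m_a = ½√(2·136.89 + 2·144 − 49) = ½√512.78 ≈ ½·22.6446 ≈ 11.3223
m_b = ½√(2·49 + 2·144 − 136.89) = ½√249.11 ≈ ½·15.7832 ≈ 7.89161
m_c = ½√(2·49 + 2·136.89 − 144) = ½√227.78 ≈ ½·15.0924 ≈ 7.54619

m_a = 11.32, m_b = 7.892, m_c = 7.546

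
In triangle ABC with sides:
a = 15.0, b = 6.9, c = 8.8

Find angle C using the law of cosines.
c² = a² + b² − 2ab·cos(C)  ⇒  cos(C) = (a² + b² − c²)/(2ab)
cos(C) = (15.0² + 6.9² − 8.8²)/(2·15.0·6.9) = (225 + 47.61 − 77.44)/207 = 195.17/207 ≈ 0.94285
C = arccos(0.94285) ≈ 19.4641°

C = 19.46°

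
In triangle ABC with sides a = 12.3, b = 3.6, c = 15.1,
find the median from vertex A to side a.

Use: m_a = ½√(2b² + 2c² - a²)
m_a = ½√(2·3.6² + 2·15.1² − 12.3²) = ½√(2·12.96 + 2·228.01 − 151.29) = ½√(25.92 + 456.02 − 151.29) = ½√330.65
√330.65 ≈ 18.1838, so m_a ≈ 9.09189

m_a = 9.092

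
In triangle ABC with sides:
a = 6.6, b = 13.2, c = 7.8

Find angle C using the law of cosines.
c² = a² + b² − 2ab·cos(C)  ⇒  cos(C) = (a² + b² − c²)/(2ab)
cos(C) = (6.6² + 13.2² − 7.8²)/(2·6.6·13.2) = (43.56 + 174.24 − 60.84)/174.24 = 156.96/174.24 ≈ 0.900826
C = arccos(0.900826) ≈ 25.7331°

C = 25.73°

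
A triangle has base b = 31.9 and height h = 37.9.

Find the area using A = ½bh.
A = ½·b·h = ½·31.9·37.9 = ½·1209.01 = 604.505

Area = 604.505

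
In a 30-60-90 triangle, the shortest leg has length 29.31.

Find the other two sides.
In a 30-60-90 triangle the sides are in ratio 1 : √3 : 2 (short leg : long leg : hypotenuse).
Long leg = 29.31·√3 ≈ 29.31·1.73205 ≈ 50.7664
Hypotenuse = 2·29.31 = 58.62

Long leg = 29.31√3 = 50.77, Hypotenuse = 58.62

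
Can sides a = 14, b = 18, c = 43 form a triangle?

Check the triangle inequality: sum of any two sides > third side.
a + b vs c: 14 + 18 = 32 ≤ 43  ✗
a + c vs b: 14 + 43 = 57 > 18  ✓
b + c vs a: 18 + 43 = 61 > 14  ✓

No: 14 + 18 = 32 is not > 43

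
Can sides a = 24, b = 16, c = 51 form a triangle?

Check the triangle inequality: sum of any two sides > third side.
a + b vs c: 24 + 16 = 40 ≤ 51  ✗
a + c vs b: 24 + 51 = 75 > 16  ✓
b + c vs a: 16 + 51 = 67 > 24  ✓

No: 24 + 16 = 40 is not > 51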